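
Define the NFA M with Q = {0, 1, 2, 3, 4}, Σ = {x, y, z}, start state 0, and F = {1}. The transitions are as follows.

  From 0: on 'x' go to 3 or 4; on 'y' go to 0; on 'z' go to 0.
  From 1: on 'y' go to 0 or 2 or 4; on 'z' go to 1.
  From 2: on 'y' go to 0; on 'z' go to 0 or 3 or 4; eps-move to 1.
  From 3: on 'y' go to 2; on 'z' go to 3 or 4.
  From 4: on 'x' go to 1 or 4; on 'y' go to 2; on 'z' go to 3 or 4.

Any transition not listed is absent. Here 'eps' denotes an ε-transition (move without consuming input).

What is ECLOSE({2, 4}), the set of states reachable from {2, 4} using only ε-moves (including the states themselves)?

Begin with {2, 4}.
ε-move 2 → 1; add 1.

{1, 2, 4}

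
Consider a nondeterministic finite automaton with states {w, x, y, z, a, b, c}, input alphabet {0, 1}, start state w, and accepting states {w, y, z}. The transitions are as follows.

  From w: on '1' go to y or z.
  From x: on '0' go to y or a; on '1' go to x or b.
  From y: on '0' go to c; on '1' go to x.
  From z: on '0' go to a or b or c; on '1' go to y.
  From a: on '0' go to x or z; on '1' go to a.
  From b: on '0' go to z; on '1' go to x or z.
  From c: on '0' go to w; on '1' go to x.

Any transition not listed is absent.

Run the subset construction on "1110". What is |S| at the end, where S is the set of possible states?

3

Start in {w}.
Read '1': {w} → {y, z}.
Read '1': {y, z} → {x, y}.
Read '1': {x, y} → {x, b}.
Read '0': {x, b} → {y, z, a}.
That set has 3 states.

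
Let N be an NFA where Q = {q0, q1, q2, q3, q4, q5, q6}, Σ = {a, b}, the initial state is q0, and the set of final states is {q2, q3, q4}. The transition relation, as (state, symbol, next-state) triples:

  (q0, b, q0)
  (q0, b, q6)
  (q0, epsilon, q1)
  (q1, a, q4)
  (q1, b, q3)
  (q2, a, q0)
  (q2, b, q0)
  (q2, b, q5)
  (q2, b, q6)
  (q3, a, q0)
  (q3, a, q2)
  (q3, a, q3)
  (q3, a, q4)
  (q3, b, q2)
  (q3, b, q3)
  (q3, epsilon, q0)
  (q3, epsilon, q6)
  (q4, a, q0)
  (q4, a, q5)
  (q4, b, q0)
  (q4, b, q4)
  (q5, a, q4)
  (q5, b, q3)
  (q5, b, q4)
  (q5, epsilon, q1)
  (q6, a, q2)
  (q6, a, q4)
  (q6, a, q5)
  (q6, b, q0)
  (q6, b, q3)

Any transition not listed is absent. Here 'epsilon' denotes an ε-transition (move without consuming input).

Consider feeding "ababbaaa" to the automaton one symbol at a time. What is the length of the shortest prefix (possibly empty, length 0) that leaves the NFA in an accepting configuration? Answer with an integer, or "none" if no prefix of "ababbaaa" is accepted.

Start: ε-closure({q0}) = {q0, q1}.
Read 'a': {q0, q1} → {q4}.
None of the earlier sets intersect F, but {q4} does.

1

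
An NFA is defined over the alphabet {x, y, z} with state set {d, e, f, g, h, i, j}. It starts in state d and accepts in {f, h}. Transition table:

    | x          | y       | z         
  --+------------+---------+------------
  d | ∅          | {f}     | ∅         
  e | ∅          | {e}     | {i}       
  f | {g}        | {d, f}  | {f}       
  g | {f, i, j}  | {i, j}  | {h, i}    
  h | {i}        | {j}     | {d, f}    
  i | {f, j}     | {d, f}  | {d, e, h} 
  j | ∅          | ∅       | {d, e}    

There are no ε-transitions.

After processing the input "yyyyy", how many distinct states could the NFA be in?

2

Start in {d}.
Read 'y': {d} → {f}.
Read 'y': {f} → {d, f}.
Read 'y': {d, f} → {d, f}.
Read 'y': {d, f} → {d, f}.
Read 'y': {d, f} → {d, f}.
That set has 2 states.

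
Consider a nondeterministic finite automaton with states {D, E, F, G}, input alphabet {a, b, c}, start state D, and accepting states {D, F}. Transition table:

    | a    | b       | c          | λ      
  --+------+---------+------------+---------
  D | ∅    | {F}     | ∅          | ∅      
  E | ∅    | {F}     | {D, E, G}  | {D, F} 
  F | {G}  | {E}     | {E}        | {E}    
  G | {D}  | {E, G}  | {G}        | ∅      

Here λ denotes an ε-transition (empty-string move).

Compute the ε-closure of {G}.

{G}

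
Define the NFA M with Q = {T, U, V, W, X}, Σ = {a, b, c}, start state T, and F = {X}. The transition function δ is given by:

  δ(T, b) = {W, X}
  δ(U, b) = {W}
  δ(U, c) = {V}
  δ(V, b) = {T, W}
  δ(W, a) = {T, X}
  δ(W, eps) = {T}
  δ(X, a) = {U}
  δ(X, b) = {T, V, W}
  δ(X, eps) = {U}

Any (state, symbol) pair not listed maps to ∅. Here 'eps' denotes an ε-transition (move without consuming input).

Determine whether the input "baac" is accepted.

Start in {T}.
Read 'b': T→{W, X}; union {W, X}; ε-closure = {T, U, W, X}.
Read 'a': T→∅, U→∅, W→{T, X}, X→{U}; now {T, U, X}.
Read 'a': T→∅, U→∅, X→{U}; now {U}.
Read 'c': U→{V}; now {V}.
The final set {V} contains no accepting state.

No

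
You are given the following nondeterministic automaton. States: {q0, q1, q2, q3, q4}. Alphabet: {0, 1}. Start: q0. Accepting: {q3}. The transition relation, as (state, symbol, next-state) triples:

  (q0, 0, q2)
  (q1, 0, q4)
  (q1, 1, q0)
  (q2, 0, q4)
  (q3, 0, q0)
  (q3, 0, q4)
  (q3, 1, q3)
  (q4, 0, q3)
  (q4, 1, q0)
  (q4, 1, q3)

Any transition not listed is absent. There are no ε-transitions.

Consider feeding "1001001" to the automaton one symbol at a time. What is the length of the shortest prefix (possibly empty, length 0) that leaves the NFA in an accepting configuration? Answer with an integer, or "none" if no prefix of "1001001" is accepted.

none

Start in {q0}.
Read '1': q0→∅; now ∅.
The set is empty and remains empty for the remaining 6 symbols.
No reachable set along the way intersects F.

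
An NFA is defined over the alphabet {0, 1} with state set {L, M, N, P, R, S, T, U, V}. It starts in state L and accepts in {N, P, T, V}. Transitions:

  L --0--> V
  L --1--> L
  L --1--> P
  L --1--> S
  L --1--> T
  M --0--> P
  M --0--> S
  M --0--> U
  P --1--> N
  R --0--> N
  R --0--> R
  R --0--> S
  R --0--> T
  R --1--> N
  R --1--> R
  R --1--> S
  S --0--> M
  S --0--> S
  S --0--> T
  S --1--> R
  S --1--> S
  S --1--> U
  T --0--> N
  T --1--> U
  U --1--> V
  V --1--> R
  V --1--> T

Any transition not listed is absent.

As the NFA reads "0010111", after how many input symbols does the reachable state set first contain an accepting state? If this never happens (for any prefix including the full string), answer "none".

Start in {L}.
Read '0': L→{V}; now {V}.
None of the earlier sets intersect F, but {V} does.

1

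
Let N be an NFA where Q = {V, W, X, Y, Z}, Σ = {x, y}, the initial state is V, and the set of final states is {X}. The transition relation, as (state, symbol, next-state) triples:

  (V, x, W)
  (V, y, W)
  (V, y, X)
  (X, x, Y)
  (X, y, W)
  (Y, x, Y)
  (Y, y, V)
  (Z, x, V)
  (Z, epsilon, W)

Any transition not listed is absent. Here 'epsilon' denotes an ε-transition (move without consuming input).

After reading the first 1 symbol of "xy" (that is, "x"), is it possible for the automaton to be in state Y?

Start in {V}.
Read 'x': {V} → {W}.
State Y is not in {W}.

No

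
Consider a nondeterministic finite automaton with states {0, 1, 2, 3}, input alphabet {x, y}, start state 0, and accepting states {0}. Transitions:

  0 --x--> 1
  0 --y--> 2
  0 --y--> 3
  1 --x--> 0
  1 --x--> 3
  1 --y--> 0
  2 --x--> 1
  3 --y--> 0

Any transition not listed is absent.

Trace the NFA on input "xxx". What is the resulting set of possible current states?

Start in {0}.
Read 'x': 0→{1}; now {1}.
Read 'x': 1→{0, 3}; now {0, 3}.
Read 'x': 0→{1}, 3→∅; now {1}.

{1}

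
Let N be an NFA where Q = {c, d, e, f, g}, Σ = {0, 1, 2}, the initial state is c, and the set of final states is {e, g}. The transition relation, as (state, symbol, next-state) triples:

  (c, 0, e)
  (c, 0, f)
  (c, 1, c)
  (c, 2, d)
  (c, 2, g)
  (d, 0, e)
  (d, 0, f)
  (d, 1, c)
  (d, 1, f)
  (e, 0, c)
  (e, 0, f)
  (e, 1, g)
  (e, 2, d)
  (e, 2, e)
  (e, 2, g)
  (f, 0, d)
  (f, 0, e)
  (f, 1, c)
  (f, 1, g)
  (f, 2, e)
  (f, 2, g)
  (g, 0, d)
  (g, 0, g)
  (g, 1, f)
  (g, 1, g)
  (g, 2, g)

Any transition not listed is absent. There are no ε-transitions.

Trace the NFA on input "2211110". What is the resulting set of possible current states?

Start in {c}.
Read '2': c→{d, g}; now {d, g}.
Read '2': d→∅, g→{g}; now {g}.
Read '1': g→{f, g}; now {f, g}.
Read '1': f→{c, g}, g→{f, g}; now {c, f, g}.
Read '1': c→{c}, f→{c, g}, g→{f, g}; now {c, f, g}.
Read '1': c→{c}, f→{c, g}, g→{f, g}; now {c, f, g}.
Read '0': c→{e, f}, f→{d, e}, g→{d, g}; now {d, e, f, g}.

{d, e, f, g}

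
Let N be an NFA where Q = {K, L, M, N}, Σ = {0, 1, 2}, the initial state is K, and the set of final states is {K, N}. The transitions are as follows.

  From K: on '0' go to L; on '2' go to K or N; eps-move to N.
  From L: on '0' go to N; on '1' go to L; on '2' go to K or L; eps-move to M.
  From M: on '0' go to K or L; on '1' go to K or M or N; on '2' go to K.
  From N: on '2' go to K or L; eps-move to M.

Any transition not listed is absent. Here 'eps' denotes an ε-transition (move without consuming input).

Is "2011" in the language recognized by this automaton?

Start: ε-closure({K}) = {K, M, N}.
Read '2': K→{K, N}, M→{K}, N→{K, L}; union {K, L, N}; ε-closure = {K, L, M, N}.
Read '0': K→{L}, L→{N}, M→{K, L}, N→∅; union {K, L, N}; ε-closure = {K, L, M, N}.
Read '1': K→∅, L→{L}, M→{K, M, N}, N→∅; now {K, L, M, N}.
Read '1': K→∅, L→{L}, M→{K, M, N}, N→∅; now {K, L, M, N}.
The final set {K, L, M, N} contains the accepting states K, N.

Yes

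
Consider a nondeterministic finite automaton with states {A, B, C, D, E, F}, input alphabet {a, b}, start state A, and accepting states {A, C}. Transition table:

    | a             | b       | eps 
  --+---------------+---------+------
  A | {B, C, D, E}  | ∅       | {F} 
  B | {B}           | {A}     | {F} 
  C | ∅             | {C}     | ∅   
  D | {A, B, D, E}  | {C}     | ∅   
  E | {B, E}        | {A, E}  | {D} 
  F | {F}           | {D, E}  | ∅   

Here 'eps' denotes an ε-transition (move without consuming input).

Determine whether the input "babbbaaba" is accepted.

Start: ε-closure({A}) = {A, F}.
Read 'b': A→∅, F→{D, E}; now {D, E}.
Read 'a': D→{A, B, D, E}, E→{B, E}; union {A, B, D, E}; ε-closure = {A, B, D, E, F}.
Read 'b': A→∅, B→{A}, D→{C}, E→{A, E}, F→{D, E}; union {A, C, D, E}; ε-closure = {A, C, D, E, F}.
Read 'b': A→∅, C→{C}, D→{C}, E→{A, E}, F→{D, E}; union {A, C, D, E}; ε-closure = {A, C, D, E, F}.
Read 'b': A→∅, C→{C}, D→{C}, E→{A, E}, F→{D, E}; union {A, C, D, E}; ε-closure = {A, C, D, E, F}.
Read 'a': A→{B, C, D, E}, C→∅, D→{A, B, D, E}, E→{B, E}, F→{F}; now {A, B, C, D, E, F}.
Read 'a': A→{B, C, D, E}, B→{B}, C→∅, D→{A, B, D, E}, E→{B, E}, F→{F}; now {A, B, C, D, E, F}.
Read 'b': A→∅, B→{A}, C→{C}, D→{C}, E→{A, E}, F→{D, E}; union {A, C, D, E}; ε-closure = {A, C, D, E, F}.
Read 'a': A→{B, C, D, E}, C→∅, D→{A, B, D, E}, E→{B, E}, F→{F}; now {A, B, C, D, E, F}.
The final set {A, B, C, D, E, F} contains the accepting states A, C.

Yes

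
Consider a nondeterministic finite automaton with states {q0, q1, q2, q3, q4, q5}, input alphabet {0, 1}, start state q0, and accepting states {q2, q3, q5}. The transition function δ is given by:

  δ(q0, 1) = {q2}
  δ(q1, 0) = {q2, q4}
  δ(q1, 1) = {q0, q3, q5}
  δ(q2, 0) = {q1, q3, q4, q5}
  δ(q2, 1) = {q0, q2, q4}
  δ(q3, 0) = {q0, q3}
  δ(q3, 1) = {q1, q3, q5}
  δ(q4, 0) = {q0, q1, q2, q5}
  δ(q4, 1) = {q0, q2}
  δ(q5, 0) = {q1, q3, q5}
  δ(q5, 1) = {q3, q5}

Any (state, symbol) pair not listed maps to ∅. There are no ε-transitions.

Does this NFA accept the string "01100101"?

Start in {q0}.
Read '0': q0→∅; now ∅.
The set is empty and remains empty for the remaining 7 symbols.
The final set ∅ contains no accepting state.

No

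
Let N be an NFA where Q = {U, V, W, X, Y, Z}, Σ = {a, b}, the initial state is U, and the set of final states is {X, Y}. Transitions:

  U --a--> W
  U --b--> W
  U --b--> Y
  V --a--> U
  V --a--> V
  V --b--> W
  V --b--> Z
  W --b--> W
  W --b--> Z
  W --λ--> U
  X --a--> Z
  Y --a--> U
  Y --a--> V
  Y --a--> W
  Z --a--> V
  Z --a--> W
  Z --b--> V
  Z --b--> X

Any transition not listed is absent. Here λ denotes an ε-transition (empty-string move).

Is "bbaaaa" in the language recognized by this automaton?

Start in {U}.
Read 'b': U→{W, Y}; union {W, Y}; ε-closure = {U, W, Y}.
Read 'b': U→{W, Y}, W→{W, Z}, Y→∅; union {W, Y, Z}; ε-closure = {U, W, Y, Z}.
Read 'a': U→{W}, W→∅, Y→{U, V, W}, Z→{V, W}; now {U, V, W}.
Read 'a': U→{W}, V→{U, V}, W→∅; now {U, V, W}.
Read 'a': U→{W}, V→{U, V}, W→∅; now {U, V, W}.
Read 'a': U→{W}, V→{U, V}, W→∅; now {U, V, W}.
The final set {U, V, W} contains no accepting state.

No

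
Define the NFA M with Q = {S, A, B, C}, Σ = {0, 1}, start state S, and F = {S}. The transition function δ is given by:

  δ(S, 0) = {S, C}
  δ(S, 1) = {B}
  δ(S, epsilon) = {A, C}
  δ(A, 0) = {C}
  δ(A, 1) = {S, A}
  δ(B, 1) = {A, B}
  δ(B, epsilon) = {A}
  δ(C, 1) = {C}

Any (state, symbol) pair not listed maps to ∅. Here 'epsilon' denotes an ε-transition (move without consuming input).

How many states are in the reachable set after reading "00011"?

4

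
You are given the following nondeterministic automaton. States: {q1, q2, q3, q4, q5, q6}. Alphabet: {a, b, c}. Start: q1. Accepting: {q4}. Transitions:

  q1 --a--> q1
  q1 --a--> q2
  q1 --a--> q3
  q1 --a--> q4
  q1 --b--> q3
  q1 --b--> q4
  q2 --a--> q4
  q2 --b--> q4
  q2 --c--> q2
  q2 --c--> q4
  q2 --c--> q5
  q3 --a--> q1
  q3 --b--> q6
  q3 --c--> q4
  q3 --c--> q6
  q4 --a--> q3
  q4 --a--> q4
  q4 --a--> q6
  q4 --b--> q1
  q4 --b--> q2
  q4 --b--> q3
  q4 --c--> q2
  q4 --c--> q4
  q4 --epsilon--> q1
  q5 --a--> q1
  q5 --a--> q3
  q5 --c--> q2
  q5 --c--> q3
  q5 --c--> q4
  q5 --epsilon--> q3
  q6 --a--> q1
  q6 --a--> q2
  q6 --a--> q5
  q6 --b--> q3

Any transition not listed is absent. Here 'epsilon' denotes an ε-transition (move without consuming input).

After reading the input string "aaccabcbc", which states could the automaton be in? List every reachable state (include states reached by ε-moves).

Start in {q1}.
Read 'a': q1→{q1, q2, q3, q4}; now {q1, q2, q3, q4}.
Read 'a': q1→{q1, q2, q3, q4}, q2→{q4}, q3→{q1}, q4→{q3, q4, q6}; now {q1, q2, q3, q4, q6}.
Read 'c': q1→∅, q2→{q2, q4, q5}, q3→{q4, q6}, q4→{q2, q4}, q6→∅; union {q2, q4, q5, q6}; ε-closure = {q1, q2, q3, q4, q5, q6}.
Read 'c': q1→∅, q2→{q2, q4, q5}, q3→{q4, q6}, q4→{q2, q4}, q5→{q2, q3, q4}, q6→∅; union {q2, q3, q4, q5, q6}; ε-closure = {q1, q2, q3, q4, q5, q6}.
Read 'a': q1→{q1, q2, q3, q4}, q2→{q4}, q3→{q1}, q4→{q3, q4, q6}, q5→{q1, q3}, q6→{q1, q2, q5}; now {q1, q2, q3, q4, q5, q6}.
Read 'b': q1→{q3, q4}, q2→{q4}, q3→{q6}, q4→{q1, q2, q3}, q5→∅, q6→{q3}; now {q1, q2, q3, q4, q6}.
Read 'c': q1→∅, q2→{q2, q4, q5}, q3→{q4, q6}, q4→{q2, q4}, q6→∅; union {q2, q4, q5, q6}; ε-closure = {q1, q2, q3, q4, q5, q6}.
Read 'b': q1→{q3, q4}, q2→{q4}, q3→{q6}, q4→{q1, q2, q3}, q5→∅, q6→{q3}; now {q1, q2, q3, q4, q6}.
Read 'c': q1→∅, q2→{q2, q4, q5}, q3→{q4, q6}, q4→{q2, q4}, q6→∅; union {q2, q4, q5, q6}; ε-closure = {q1, q2, q3, q4, q5, q6}.

{q1, q2, q3, q4, q5, q6}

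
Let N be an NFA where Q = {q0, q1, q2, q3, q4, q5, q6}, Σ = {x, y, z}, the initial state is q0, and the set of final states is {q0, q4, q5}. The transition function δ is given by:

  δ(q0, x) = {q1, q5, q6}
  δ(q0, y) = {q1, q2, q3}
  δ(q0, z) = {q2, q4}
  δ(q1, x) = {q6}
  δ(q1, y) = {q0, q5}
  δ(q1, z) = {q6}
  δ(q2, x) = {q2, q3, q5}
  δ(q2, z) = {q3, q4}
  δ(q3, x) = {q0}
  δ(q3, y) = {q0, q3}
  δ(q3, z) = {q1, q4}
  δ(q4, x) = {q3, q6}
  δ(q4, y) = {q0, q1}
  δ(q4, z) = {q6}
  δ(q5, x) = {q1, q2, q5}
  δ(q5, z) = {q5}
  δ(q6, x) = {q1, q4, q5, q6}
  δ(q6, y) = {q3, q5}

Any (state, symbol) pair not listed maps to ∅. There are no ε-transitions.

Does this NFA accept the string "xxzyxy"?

Yes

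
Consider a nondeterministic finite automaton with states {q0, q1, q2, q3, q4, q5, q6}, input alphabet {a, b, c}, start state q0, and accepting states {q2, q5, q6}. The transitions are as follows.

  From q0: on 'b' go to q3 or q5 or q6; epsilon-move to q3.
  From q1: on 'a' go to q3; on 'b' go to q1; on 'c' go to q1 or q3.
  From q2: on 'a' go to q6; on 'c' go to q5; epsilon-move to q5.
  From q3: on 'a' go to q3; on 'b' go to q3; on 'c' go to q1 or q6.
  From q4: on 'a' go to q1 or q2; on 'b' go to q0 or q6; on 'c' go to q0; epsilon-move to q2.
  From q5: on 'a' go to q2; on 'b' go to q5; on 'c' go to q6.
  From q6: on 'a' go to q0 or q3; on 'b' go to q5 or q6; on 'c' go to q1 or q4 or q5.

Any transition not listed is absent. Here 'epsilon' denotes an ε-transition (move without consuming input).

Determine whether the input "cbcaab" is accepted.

Start: ε-closure({q0}) = {q0, q3}.
Read 'c': {q0, q3} → {q1, q6}.
Read 'b': {q1, q6} → {q1, q5, q6}.
Read 'c': {q1, q5, q6} → {q1, q2, q3, q4, q5, q6}.
Read 'a': {q1, q2, q3, q4, q5, q6} → {q0, q1, q2, q3, q5, q6}.
Read 'a': {q0, q1, q2, q3, q5, q6} → {q0, q2, q3, q5, q6}.
Read 'b': {q0, q2, q3, q5, q6} → {q3, q5, q6}.
The final set {q3, q5, q6} contains the accepting states q5, q6.

Yes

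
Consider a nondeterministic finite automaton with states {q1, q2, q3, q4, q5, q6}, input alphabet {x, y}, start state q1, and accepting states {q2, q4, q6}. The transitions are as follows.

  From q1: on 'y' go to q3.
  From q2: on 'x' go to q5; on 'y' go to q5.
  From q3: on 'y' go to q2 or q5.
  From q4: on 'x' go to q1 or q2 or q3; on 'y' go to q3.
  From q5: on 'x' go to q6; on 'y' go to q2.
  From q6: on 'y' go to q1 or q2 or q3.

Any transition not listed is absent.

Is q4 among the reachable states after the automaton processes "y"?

No

Start in {q1}.
Read 'y': q1→{q3}; now {q3}.
State q4 is not in {q3}.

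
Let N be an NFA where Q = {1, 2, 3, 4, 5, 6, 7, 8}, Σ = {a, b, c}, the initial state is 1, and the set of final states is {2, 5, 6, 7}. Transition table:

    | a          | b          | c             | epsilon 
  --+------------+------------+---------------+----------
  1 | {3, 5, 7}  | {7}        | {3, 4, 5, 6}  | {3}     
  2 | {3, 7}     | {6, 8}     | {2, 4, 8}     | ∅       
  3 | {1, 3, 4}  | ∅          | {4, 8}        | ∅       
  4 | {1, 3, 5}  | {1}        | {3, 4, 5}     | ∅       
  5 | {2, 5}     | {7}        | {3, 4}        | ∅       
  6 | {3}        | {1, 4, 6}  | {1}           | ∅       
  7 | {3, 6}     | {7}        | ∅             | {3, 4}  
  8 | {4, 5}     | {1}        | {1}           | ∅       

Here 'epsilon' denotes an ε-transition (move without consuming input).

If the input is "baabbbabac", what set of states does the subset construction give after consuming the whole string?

{1, 3, 4, 5, 6, 8}

Start: ε-closure({1}) = {1, 3}.
Read 'b': 1→{7}, 3→∅; union {7}; ε-closure = {3, 4, 7}.
Read 'a': 3→{1, 3, 4}, 4→{1, 3, 5}, 7→{3, 6}; now {1, 3, 4, 5, 6}.
Read 'a': 1→{3, 5, 7}, 3→{1, 3, 4}, 4→{1, 3, 5}, 5→{2, 5}, 6→{3}; now {1, 2, 3, 4, 5, 7}.
Read 'b': 1→{7}, 2→{6, 8}, 3→∅, 4→{1}, 5→{7}, 7→{7}; union {1, 6, 7, 8}; ε-closure = {1, 3, 4, 6, 7, 8}.
Read 'b': 1→{7}, 3→∅, 4→{1}, 6→{1, 4, 6}, 7→{7}, 8→{1}; union {1, 4, 6, 7}; ε-closure = {1, 3, 4, 6, 7}.
Read 'b': 1→{7}, 3→∅, 4→{1}, 6→{1, 4, 6}, 7→{7}; union {1, 4, 6, 7}; ε-closure = {1, 3, 4, 6, 7}.
Read 'a': 1→{3, 5, 7}, 3→{1, 3, 4}, 4→{1, 3, 5}, 6→{3}, 7→{3, 6}; now {1, 3, 4, 5, 6, 7}.
Read 'b': 1→{7}, 3→∅, 4→{1}, 5→{7}, 6→{1, 4, 6}, 7→{7}; union {1, 4, 6, 7}; ε-closure = {1, 3, 4, 6, 7}.
Read 'a': 1→{3, 5, 7}, 3→{1, 3, 4}, 4→{1, 3, 5}, 6→{3}, 7→{3, 6}; now {1, 3, 4, 5, 6, 7}.
Read 'c': 1→{3, 4, 5, 6}, 3→{4, 8}, 4→{3, 4, 5}, 5→{3, 4}, 6→{1}, 7→∅; now {1, 3, 4, 5, 6, 8}.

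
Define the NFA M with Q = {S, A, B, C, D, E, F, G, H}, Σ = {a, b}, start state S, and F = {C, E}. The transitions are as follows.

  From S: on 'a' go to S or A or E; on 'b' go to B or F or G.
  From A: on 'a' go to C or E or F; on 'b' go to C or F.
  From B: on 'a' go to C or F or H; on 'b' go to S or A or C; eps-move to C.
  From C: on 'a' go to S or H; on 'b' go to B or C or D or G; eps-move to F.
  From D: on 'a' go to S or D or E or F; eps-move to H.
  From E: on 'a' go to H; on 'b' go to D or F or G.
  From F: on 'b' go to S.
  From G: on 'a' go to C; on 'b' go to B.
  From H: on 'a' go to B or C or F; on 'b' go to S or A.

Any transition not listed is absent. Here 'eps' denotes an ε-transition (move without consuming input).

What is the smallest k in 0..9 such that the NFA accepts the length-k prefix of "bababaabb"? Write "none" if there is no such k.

Start in {S}.
Read 'b': S→{B, F, G}; union {B, F, G}; ε-closure = {B, C, F, G}.
None of the earlier sets intersect F, but {B, C, F, G} does.

1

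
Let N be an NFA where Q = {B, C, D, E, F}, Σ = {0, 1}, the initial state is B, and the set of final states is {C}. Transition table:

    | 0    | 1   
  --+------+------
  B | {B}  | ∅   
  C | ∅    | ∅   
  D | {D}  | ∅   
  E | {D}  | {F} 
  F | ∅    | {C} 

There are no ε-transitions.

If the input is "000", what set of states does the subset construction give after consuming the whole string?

Start in {B}.
Read '0': {B} → {B}.
Read '0': {B} → {B}.
Read '0': {B} → {B}.

{B}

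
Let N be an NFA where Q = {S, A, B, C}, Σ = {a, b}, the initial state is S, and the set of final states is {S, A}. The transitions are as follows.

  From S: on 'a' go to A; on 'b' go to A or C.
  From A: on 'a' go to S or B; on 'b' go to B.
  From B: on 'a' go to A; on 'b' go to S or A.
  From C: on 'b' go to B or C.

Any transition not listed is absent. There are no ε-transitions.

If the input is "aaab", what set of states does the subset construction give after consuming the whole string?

Start in {S}.
Read 'a': {S} → {A}.
Read 'a': {A} → {S, B}.
Read 'a': {S, B} → {A}.
Read 'b': {A} → {B}.

{B}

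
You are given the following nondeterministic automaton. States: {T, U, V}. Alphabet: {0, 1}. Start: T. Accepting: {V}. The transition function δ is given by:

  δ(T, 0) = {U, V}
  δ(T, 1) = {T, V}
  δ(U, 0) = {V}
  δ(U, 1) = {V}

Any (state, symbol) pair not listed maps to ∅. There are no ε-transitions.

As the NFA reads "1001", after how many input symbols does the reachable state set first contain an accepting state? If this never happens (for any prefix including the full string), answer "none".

Start in {T}.
Read '1': {T} → {T, V}.
None of the earlier sets intersect F, but {T, V} does.

1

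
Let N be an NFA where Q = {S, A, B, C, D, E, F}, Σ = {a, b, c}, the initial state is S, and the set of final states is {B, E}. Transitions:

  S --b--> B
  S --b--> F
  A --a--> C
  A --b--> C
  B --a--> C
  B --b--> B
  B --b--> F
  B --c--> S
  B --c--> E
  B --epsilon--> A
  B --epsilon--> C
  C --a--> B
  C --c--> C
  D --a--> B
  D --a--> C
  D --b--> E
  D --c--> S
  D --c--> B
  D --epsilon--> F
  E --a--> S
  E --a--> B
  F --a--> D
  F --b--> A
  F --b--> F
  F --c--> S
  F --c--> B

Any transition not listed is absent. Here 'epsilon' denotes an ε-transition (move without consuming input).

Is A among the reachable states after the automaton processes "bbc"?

Start in {S}.
Read 'b': {S} → {A, B, C, F}.
Read 'b': {A, B, C, F} → {A, B, C, F}.
Read 'c': {A, B, C, F} → {S, A, B, C, E}.
State A is in {S, A, B, C, E}.

Yes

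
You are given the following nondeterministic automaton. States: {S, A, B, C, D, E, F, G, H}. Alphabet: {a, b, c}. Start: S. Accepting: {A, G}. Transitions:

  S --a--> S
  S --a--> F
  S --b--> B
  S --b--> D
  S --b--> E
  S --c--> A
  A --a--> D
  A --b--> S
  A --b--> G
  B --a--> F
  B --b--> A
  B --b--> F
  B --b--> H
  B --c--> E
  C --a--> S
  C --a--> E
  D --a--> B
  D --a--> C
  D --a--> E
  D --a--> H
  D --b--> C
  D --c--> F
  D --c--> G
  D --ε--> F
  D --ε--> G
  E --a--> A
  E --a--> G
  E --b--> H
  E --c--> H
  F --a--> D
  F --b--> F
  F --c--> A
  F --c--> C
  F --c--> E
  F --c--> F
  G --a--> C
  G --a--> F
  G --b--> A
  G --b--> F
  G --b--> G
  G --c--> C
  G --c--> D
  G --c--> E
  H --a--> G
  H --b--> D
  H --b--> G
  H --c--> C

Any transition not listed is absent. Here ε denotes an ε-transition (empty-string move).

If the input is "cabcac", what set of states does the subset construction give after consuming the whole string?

Start in {S}.
Read 'c': S→{A}; now {A}.
Read 'a': A→{D}; union {D}; ε-closure = {D, F, G}.
Read 'b': D→{C}, F→{F}, G→{A, F, G}; now {A, C, F, G}.
Read 'c': A→∅, C→∅, F→{A, C, E, F}, G→{C, D, E}; union {A, C, D, E, F}; ε-closure = {A, C, D, E, F, G}.
Read 'a': A→{D}, C→{S, E}, D→{B, C, E, H}, E→{A, G}, F→{D}, G→{C, F}; now {S, A, B, C, D, E, F, G, H}.
Read 'c': S→{A}, A→∅, B→{E}, C→∅, D→{F, G}, E→{H}, F→{A, C, E, F}, G→{C, D, E}, H→{C}; now {A, C, D, E, F, G, H}.

{A, C, D, E, F, G, H}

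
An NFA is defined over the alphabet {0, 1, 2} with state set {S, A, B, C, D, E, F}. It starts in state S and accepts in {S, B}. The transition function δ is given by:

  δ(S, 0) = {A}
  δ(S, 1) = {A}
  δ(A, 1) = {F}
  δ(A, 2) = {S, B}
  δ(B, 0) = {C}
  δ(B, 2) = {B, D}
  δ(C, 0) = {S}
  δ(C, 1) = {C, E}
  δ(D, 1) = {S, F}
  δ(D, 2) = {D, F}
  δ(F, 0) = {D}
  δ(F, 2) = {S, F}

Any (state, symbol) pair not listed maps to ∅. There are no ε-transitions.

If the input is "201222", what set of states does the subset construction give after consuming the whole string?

∅

Start in {S}.
Read '2': S→∅; now ∅.
The set is empty and remains empty for the remaining 5 symbols.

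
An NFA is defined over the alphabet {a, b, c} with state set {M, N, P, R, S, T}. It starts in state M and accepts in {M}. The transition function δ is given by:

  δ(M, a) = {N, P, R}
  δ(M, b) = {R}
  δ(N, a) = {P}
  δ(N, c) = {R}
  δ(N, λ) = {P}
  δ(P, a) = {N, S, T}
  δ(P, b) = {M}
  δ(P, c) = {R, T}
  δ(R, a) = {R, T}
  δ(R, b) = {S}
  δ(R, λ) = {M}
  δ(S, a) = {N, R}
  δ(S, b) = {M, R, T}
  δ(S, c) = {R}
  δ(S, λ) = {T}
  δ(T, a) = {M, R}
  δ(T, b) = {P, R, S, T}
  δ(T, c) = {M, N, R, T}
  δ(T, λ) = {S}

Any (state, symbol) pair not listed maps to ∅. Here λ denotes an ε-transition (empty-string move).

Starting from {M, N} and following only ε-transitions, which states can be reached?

Begin with {M, N}.
ε-move N → P; add P.

{M, N, P}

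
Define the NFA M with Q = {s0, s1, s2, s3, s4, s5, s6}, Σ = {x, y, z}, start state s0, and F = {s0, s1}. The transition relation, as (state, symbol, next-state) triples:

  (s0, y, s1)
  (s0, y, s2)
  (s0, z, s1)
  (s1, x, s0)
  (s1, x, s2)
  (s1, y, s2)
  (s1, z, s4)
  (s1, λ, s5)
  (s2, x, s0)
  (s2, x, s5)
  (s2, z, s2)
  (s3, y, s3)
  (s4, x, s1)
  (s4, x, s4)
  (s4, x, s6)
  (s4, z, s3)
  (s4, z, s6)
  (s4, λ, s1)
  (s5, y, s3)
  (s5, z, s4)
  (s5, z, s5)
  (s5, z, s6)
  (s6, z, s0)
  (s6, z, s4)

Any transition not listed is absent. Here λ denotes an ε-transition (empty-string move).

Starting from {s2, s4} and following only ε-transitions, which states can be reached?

Begin with {s2, s4}.
ε-move s4 → s1; add s1.
ε-move s1 → s5; add s5.

{s1, s2, s4, s5}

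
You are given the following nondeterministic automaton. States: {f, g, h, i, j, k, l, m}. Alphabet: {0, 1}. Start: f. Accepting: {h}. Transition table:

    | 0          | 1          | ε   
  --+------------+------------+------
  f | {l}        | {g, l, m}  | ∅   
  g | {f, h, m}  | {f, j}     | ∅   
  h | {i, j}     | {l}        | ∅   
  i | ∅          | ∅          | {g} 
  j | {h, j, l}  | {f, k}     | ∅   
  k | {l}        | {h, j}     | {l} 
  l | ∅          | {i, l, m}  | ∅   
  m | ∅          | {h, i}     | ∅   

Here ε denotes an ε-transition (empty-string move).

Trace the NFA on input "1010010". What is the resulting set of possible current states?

Start in {f}.
Read '1': f→{g, l, m}; now {g, l, m}.
Read '0': g→{f, h, m}, l→∅, m→∅; now {f, h, m}.
Read '1': f→{g, l, m}, h→{l}, m→{h, i}; now {g, h, i, l, m}.
Read '0': g→{f, h, m}, h→{i, j}, i→∅, l→∅, m→∅; union {f, h, i, j, m}; ε-closure = {f, g, h, i, j, m}.
Read '0': f→{l}, g→{f, h, m}, h→{i, j}, i→∅, j→{h, j, l}, m→∅; union {f, h, i, j, l, m}; ε-closure = {f, g, h, i, j, l, m}.
Read '1': f→{g, l, m}, g→{f, j}, h→{l}, i→∅, j→{f, k}, l→{i, l, m}, m→{h, i}; now {f, g, h, i, j, k, l, m}.
Read '0': f→{l}, g→{f, h, m}, h→{i, j}, i→∅, j→{h, j, l}, k→{l}, l→∅, m→∅; union {f, h, i, j, l, m}; ε-closure = {f, g, h, i, j, l, m}.

{f, g, h, i, j, l, m}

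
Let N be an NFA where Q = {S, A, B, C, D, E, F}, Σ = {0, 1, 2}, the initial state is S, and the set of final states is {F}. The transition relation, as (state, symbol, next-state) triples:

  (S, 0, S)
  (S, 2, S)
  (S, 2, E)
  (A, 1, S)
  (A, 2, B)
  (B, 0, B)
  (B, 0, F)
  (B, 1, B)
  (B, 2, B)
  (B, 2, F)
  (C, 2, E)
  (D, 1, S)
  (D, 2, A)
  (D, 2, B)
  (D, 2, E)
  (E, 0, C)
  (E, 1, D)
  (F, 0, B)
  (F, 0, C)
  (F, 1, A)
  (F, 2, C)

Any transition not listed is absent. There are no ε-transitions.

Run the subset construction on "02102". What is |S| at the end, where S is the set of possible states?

Start in {S}.
Read '0': S→{S}; now {S}.
Read '2': S→{S, E}; now {S, E}.
Read '1': S→∅, E→{D}; now {D}.
Read '0': D→∅; now ∅.
The set is empty and remains empty for the remaining 1 symbol.
That set has 0 states.

0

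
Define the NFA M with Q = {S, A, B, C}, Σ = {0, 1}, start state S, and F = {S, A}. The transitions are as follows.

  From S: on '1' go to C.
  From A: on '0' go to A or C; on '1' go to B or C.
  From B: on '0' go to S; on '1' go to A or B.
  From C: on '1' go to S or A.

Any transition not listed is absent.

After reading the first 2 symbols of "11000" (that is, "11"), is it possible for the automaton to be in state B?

Start in {S}.
Read '1': S→{C}; now {C}.
Read '1': C→{S, A}; now {S, A}.
State B is not in {S, A}.

No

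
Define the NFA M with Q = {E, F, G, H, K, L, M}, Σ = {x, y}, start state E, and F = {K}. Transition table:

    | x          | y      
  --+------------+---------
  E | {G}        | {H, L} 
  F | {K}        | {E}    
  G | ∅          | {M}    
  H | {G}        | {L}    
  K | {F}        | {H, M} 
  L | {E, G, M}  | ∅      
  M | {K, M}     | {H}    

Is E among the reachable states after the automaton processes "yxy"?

No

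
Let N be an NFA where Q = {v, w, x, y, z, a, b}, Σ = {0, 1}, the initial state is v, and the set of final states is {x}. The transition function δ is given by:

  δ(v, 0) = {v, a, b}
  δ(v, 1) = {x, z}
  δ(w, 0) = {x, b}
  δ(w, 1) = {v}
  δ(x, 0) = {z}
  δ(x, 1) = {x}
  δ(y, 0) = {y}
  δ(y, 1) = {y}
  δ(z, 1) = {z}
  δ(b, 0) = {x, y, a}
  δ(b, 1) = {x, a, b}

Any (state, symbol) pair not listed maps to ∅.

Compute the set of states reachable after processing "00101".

{x, y, z}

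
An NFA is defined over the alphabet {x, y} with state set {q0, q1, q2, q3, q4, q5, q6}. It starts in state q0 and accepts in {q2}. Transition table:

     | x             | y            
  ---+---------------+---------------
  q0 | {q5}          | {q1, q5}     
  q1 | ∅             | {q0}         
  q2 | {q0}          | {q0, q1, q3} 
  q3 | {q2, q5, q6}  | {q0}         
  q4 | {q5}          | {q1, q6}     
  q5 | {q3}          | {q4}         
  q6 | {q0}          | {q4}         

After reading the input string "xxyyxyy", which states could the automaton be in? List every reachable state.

{q1, q5}

Start in {q0}.
Read 'x': q0→{q5}; now {q5}.
Read 'x': q5→{q3}; now {q3}.
Read 'y': q3→{q0}; now {q0}.
Read 'y': q0→{q1, q5}; now {q1, q5}.
Read 'x': q1→∅, q5→{q3}; now {q3}.
Read 'y': q3→{q0}; now {q0}.
Read 'y': q0→{q1, q5}; now {q1, q5}.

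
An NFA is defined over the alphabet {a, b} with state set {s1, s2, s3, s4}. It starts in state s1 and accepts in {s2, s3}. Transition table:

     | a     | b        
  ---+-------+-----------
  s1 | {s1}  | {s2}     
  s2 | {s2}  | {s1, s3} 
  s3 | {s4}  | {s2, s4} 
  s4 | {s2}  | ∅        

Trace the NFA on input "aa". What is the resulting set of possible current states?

Start in {s1}.
Read 'a': s1→{s1}; now {s1}.
Read 'a': s1→{s1}; now {s1}.

{s1}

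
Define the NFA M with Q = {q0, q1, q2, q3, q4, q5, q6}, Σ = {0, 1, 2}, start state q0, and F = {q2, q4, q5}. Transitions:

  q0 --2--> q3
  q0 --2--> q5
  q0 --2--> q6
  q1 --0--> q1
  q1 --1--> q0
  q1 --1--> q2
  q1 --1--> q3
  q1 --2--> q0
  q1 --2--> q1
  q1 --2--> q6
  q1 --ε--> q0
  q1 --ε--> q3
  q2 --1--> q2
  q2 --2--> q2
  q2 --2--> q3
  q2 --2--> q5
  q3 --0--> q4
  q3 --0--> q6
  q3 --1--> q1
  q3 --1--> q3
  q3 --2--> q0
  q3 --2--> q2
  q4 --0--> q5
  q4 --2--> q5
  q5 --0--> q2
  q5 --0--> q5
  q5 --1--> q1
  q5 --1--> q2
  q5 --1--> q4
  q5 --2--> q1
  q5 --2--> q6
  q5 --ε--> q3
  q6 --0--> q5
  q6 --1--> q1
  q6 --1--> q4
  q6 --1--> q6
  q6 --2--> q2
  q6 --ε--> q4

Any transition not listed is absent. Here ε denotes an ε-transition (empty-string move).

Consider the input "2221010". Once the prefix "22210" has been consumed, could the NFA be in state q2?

No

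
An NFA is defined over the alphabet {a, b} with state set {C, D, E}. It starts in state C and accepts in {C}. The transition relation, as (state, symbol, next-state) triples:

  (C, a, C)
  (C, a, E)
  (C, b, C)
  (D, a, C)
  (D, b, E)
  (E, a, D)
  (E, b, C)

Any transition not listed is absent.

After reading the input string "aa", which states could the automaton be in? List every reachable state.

Start in {C}.
Read 'a': {C} → {C, E}.
Read 'a': {C, E} → {C, D, E}.

{C, D, E}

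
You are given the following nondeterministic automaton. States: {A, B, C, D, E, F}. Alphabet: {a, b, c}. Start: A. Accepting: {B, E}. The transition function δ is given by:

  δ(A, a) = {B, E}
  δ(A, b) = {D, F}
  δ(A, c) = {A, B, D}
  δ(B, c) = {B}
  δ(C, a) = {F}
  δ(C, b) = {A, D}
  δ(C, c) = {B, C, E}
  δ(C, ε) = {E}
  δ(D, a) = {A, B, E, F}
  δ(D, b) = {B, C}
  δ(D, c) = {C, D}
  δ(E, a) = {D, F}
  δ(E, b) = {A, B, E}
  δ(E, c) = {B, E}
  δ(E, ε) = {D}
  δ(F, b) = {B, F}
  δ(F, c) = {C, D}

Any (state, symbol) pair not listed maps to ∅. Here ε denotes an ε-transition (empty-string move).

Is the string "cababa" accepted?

Start in {A}.
Read 'c': A→{A, B, D}; now {A, B, D}.
Read 'a': A→{B, E}, B→∅, D→{A, B, E, F}; union {A, B, E, F}; ε-closure = {A, B, D, E, F}.
Read 'b': A→{D, F}, B→∅, D→{B, C}, E→{A, B, E}, F→{B, F}; now {A, B, C, D, E, F}.
Read 'a': A→{B, E}, B→∅, C→{F}, D→{A, B, E, F}, E→{D, F}, F→∅; now {A, B, D, E, F}.
Read 'b': A→{D, F}, B→∅, D→{B, C}, E→{A, B, E}, F→{B, F}; now {A, B, C, D, E, F}.
Read 'a': A→{B, E}, B→∅, C→{F}, D→{A, B, E, F}, E→{D, F}, F→∅; now {A, B, D, E, F}.
The final set {A, B, D, E, F} contains the accepting states B, E.

Yes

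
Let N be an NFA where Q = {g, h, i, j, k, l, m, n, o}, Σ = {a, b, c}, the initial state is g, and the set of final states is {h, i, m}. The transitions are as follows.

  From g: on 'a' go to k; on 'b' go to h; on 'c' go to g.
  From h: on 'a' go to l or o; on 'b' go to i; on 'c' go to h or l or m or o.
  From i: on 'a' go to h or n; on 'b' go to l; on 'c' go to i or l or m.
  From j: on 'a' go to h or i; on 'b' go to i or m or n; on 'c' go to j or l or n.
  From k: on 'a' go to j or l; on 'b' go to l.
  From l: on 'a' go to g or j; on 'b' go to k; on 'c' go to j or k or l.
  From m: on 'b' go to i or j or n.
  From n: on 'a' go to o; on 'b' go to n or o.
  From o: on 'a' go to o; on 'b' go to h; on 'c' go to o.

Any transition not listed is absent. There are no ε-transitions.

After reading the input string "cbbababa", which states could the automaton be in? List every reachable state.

{h, l, n, o}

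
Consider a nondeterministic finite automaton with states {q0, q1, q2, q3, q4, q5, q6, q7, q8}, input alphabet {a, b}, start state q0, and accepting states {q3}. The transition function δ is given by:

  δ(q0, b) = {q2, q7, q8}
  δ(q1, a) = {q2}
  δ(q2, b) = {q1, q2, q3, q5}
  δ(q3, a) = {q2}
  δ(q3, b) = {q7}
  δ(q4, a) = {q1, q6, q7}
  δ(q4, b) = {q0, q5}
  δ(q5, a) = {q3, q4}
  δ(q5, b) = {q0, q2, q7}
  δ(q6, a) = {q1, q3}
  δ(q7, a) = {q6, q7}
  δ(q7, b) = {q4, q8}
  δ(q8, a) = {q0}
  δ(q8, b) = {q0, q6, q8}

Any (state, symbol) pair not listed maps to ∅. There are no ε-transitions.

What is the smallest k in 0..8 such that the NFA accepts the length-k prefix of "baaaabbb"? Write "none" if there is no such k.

Start in {q0}.
Read 'b': q0→{q2, q7, q8}; now {q2, q7, q8}.
Read 'a': q2→∅, q7→{q6, q7}, q8→{q0}; now {q0, q6, q7}.
Read 'a': q0→∅, q6→{q1, q3}, q7→{q6, q7}; now {q1, q3, q6, q7}.
None of the earlier sets intersect F, but {q1, q3, q6, q7} does.

3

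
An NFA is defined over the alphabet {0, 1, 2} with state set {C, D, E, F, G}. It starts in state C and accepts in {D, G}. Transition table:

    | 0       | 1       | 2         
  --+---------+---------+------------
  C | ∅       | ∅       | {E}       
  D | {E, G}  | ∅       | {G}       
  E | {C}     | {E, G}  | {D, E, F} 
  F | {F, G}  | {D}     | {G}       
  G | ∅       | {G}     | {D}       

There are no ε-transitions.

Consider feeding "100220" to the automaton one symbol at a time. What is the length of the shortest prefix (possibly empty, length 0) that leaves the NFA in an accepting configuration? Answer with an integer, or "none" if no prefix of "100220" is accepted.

none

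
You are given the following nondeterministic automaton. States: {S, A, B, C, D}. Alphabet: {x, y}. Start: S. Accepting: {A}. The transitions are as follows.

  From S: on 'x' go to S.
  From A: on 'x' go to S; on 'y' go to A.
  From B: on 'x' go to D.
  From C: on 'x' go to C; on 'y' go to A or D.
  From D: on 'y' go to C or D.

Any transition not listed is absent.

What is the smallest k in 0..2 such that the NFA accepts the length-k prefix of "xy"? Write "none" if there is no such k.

none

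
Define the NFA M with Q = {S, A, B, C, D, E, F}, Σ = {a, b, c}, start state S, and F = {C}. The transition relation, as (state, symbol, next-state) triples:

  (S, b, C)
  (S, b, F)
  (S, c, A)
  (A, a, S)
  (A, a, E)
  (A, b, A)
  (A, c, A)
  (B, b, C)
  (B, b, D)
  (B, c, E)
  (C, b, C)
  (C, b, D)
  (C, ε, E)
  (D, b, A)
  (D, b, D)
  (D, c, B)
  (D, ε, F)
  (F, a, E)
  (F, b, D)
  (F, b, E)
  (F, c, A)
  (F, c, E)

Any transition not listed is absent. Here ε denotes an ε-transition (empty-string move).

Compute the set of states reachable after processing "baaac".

Start in {S}.
Read 'b': S→{C, F}; union {C, F}; ε-closure = {C, E, F}.
Read 'a': C→∅, E→∅, F→{E}; now {E}.
Read 'a': E→∅; now ∅.
The set is empty and remains empty for the remaining 2 symbols.

∅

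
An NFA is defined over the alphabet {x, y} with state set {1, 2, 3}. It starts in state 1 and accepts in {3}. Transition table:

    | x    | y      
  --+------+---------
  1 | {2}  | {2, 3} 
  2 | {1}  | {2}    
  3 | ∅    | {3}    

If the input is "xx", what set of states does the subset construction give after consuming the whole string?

{1}

Start in {1}.
Read 'x': 1→{2}; now {2}.
Read 'x': 2→{1}; now {1}.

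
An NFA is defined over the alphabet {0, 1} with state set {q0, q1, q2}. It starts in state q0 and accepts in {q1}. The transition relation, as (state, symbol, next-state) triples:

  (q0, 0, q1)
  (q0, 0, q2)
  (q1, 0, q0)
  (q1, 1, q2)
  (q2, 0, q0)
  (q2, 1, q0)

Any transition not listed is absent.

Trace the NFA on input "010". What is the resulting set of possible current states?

Start in {q0}.
Read '0': {q0} → {q1, q2}.
Read '1': {q1, q2} → {q0, q2}.
Read '0': {q0, q2} → {q0, q1, q2}.

{q0, q1, q2}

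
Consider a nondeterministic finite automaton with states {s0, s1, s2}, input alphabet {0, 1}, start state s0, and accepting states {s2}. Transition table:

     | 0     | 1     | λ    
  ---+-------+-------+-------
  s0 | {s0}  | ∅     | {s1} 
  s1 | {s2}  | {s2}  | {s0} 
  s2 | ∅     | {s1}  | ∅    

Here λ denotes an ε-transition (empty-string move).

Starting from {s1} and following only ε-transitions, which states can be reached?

Begin with {s1}.
ε-move s1 → s0; add s0.

{s0, s1}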